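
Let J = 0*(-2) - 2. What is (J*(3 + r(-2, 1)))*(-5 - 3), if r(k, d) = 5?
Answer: 128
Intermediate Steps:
J = -2 (J = 0 - 2 = -2)
(J*(3 + r(-2, 1)))*(-5 - 3) = (-2*(3 + 5))*(-5 - 3) = -2*8*(-8) = -16*(-8) = 128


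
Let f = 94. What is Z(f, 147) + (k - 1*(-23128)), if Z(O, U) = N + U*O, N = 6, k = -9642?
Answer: 27310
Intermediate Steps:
Z(O, U) = 6 + O*U (Z(O, U) = 6 + U*O = 6 + O*U)
Z(f, 147) + (k - 1*(-23128)) = (6 + 94*147) + (-9642 - 1*(-23128)) = (6 + 13818) + (-9642 + 23128) = 13824 + 13486 = 27310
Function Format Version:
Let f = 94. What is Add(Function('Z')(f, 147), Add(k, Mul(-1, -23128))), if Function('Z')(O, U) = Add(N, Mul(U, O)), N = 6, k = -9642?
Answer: 27310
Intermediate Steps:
Function('Z')(O, U) = Add(6, Mul(O, U)) (Function('Z')(O, U) = Add(6, Mul(U, O)) = Add(6, Mul(O, U)))
Add(Function('Z')(f, 147), Add(k, Mul(-1, -23128))) = Add(Add(6, Mul(94, 147)), Add(-9642, Mul(-1, -23128))) = Add(Add(6, 13818), Add(-9642, 23128)) = Add(13824, 13486) = 27310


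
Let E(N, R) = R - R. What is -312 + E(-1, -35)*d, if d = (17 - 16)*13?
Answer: -312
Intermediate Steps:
E(N, R) = 0
d = 13 (d = 1*13 = 13)
-312 + E(-1, -35)*d = -312 + 0*13 = -312 + 0 = -312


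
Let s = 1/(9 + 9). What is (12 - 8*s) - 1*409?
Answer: -3577/9 ≈ -397.44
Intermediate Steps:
s = 1/18 ≈ 0.055556
(12 - 8*s) - 1*409 = (12 - 8*1/18) - 1*409 = (12 - 4/9) - 409 = 104/9 - 409 = -3577/9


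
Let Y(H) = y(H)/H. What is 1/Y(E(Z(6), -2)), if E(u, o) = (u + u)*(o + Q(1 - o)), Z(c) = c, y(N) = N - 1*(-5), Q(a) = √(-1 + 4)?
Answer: -24/71 - 60*√3/71 ≈ -1.8017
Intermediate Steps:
Q(a) = √3
y(N) = 5 + N (y(N) = N + 5 = 5 + N)
E(u, o) = 2*u*(o + √3) (E(u, o) = (u + u)*(o + √3) = (2*u)*(o + √3) = 2*u*(o + √3))
Y(H) = (5 + H)/H
1/Y(E(Z(6), -2)) = 1/((5 + 2*6*(-2 + √3))/((2*6*(-2 + √3)))) = 1/((5 + (-24 + 12*√3))/(-24 + 12*√3)) = 1/((-19 + 12*√3)/(-24 + 12*√3)) = (-24 + 12*√3)/(-19 + 12*√3)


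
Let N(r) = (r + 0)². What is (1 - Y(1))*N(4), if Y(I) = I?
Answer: 0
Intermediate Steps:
N(r) = r²
(1 - Y(1))*N(4) = (1 - 1*1)*4² = (1 - 1)*16 = 0*16 = 0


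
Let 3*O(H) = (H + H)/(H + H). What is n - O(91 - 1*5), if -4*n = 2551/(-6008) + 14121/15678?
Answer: -28405937/62795616 ≈ -0.45236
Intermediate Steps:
O(H) = ⅓ (O(H) = ((H + H)/(H + H))/3 = ((2*H)/((2*H)))/3 = ((2*H)*(1/(2*H)))/3 = (⅓)*1 = ⅓)
n = -2491355/20931872 (n = -(2551/(-6008) + 14121/15678)/4 = -(2551*(-1/6008) + 14121*(1/15678))/4 = -(-2551/6008 + 1569/1742)/4 = -¼*2491355/5232968 = -2491355/20931872 ≈ -0.11902)
n - O(91 - 1*5) = -2491355/20931872 - 1*⅓ = -2491355/20931872 - ⅓ = -28405937/62795616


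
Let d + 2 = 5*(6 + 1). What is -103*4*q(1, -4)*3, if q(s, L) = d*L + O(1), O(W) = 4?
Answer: 158208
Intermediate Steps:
d = 33 (d = -2 + 5*(6 + 1) = -2 + 5*7 = -2 + 35 = 33)
q(s, L) = 4 + 33*L (q(s, L) = 33*L + 4 = 4 + 33*L)
-103*4*q(1, -4)*3 = -103*4*(4 + 33*(-4))*3 = -103*4*(4 - 132)*3 = -103*4*(-128)*3 = -(-52736)*3 = -103*(-1536) = 158208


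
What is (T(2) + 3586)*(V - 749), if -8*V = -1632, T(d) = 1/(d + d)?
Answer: -7818025/4 ≈ -1.9545e+6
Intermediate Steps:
T(d) = 1/(2*d)
V = 204 (V = -⅛*(-1632) = 204)
(T(2) + 3586)*(V - 749) = ((½)/2 + 3586)*(204 - 749) = ((½)*(½) + 3586)*(-545) = (¼ + 3586)*(-545) = (14345/4)*(-545) = -7818025/4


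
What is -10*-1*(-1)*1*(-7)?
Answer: 70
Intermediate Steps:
-10*-1*(-1)*1*(-7) = -10*1*1*(-7) = -10*(-7) = 70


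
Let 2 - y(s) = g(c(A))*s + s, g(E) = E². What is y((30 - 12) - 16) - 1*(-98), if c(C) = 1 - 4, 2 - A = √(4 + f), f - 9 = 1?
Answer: 80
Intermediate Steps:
f = 10 (f = 9 + 1 = 10)
A = 2 - √14 (A = 2 - √(4 + 10) = 2 - √14 ≈ -1.7417)
c(C) = -3
y(s) = 2 - 10*s (y(s) = 2 - ((-3)²*s + s) = 2 - (9*s + s) = 2 - 10*s)
y((30 - 12) - 16) - 1*(-98) = (2 - 10*((30 - 12) - 16)) - 1*(-98) = (2 - 10*(18 - 16)) + 98 = (2 - 10*2) + 98 = (2 - 20) + 98 = -18 + 98 = 80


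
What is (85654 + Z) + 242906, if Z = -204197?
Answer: 124363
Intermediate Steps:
(85654 + Z) + 242906 = (85654 - 204197) + 242906 = -118543 + 242906 = 124363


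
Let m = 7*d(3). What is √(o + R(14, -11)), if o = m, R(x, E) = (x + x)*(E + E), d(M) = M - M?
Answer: 2*I*√154 ≈ 24.819*I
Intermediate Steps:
d(M) = 0
R(x, E) = 4*E*x (R(x, E) = (2*x)*(2*E) = 4*E*x)
m = 0 (m = 7*0 = 0)
o = 0
√(o + R(14, -11)) = √(0 + 4*(-11)*14) = √(0 - 616) = √(-616) = 2*I*√154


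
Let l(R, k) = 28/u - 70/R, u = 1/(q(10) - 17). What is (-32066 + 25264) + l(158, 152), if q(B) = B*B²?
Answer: 1637003/79 ≈ 20722.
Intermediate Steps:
q(B) = B³
u = 1/983 (u = 1/(10³ - 17) = 1/(1000 - 17) = 1/983 ≈ 0.0010173)
l(R, k) = 27524 - 70/R (l(R, k) = 28/(1/983) - 70/R = 28*983 - 70/R = 27524 - 70/R)
(-32066 + 25264) + l(158, 152) = (-32066 + 25264) + (27524 - 70/158) = -6802 + (27524 - 70*1/158) = -6802 + (27524 - 35/79) = -6802 + 2174361/79 = 1637003/79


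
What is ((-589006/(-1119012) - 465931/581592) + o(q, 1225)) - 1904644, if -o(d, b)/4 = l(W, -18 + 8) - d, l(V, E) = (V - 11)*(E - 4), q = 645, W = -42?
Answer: -103317588193665829/54234035592 ≈ -1.9050e+6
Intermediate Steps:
l(V, E) = (-11 + V)*(-4 + E)
o(d, b) = -2968 + 4*d (o(d, b) = -4*((44 - 11*(-18 + 8) - 4*(-42) + (-18 + 8)*(-42)) - d) = -4*((44 - 11*(-10) + 168 - 10*(-42)) - d) = -4*((44 + 110 + 168 + 420) - d) = -4*(742 - d) = -2968 + 4*d)
((-589006/(-1119012) - 465931/581592) + o(q, 1225)) - 1904644 = ((-589006/(-1119012) - 465931/581592) + (-2968 + 4*645)) - 1904644 = ((-589006*(-1/1119012) - 465931*1/581592) + (-2968 + 2580)) - 1904644 = ((294503/559506 - 465931/581592) - 388) - 1904644 = (-14901766885/54234035592 - 388) - 1904644 = -21057707576581/54234035592 - 1904644 = -103317588193665829/54234035592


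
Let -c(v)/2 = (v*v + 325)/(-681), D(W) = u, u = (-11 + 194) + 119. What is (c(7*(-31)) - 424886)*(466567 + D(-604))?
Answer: -45014347721174/227 ≈ -1.9830e+11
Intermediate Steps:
u = 302 (u = 183 + 119 = 302)
D(W) = 302
c(v) = 650/681 + 2*v²/681 (c(v) = -2*(v*v + 325)/(-681) = -2*(v² + 325)*(-1)/681 = -2*(325 + v²)*(-1)/681 = -2*(-325/681 - v²/681) = 650/681 + 2*v²/681)
(c(7*(-31)) - 424886)*(466567 + D(-604)) = ((650/681 + 2*(7*(-31))²/681) - 424886)*(466567 + 302) = ((650/681 + (2/681)*(-217)²) - 424886)*466869 = ((650/681 + (2/681)*47089) - 424886)*466869 = ((650/681 + 94178/681) - 424886)*466869 = (94828/681 - 424886)*466869 = -289252538/681*466869 = -45014347721174/227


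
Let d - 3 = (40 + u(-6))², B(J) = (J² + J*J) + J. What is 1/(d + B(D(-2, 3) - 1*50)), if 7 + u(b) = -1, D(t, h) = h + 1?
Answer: 1/5213 ≈ 0.00019183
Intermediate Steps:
D(t, h) = 1 + h
u(b) = -8 (u(b) = -7 - 1 = -8)
B(J) = J + 2*J² (B(J) = (J² + J²) + J = 2*J² + J = J + 2*J²)
d = 1027 (d = 3 + (40 - 8)² = 3 + 32² = 3 + 1024 = 1027)
1/(d + B(D(-2, 3) - 1*50)) = 1/(1027 + ((1 + 3) - 1*50)*(1 + 2*((1 + 3) - 1*50))) = 1/(1027 + (4 - 50)*(1 + 2*(4 - 50))) = 1/(1027 - 46*(1 + 2*(-46))) = 1/(1027 - 46*(1 - 92)) = 1/(1027 - 46*(-91)) = 1/(1027 + 4186) = 1/5213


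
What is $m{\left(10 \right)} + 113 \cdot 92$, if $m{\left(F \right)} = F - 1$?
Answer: $10405$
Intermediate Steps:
$m{\left(F \right)} = -1 + F$
$m{\left(10 \right)} + 113 \cdot 92 = \left(-1 + 10\right) + 113 \cdot 92 = 9 + 10396 = 10405$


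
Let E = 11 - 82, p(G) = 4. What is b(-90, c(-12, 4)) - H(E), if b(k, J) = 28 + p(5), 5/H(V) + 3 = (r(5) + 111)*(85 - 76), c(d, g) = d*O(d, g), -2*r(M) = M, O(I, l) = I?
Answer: 62294/1947 ≈ 31.995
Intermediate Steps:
r(M) = -M/2
E = -71
c(d, g) = d² (c(d, g) = d*d = d²)
H(V) = 10/1947 (H(V) = 5/(-3 + (-½*5 + 111)*(85 - 76)) = 5/(-3 + (-5/2 + 111)*9) = 5/(-3 + (217/2)*9) = 5/(-3 + 1953/2) = 5/(1947/2) = 5*(2/1947) = 10/1947)
b(k, J) = 32 (b(k, J) = 28 + 4 = 32)
b(-90, c(-12, 4)) - H(E) = 32 - 1*10/1947 = 32 - 10/1947 = 62294/1947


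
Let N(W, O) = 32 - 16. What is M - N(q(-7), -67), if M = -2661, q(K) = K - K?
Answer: -2677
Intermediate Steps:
q(K) = 0
N(W, O) = 16
M - N(q(-7), -67) = -2661 - 1*16 = -2661 - 16 = -2677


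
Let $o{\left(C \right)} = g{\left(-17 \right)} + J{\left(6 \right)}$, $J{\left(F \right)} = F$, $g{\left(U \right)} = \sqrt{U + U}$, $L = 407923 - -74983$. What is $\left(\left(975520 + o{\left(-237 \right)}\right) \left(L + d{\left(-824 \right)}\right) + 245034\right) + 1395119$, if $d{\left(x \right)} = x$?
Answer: $470285165285 + 482082 i \sqrt{34} \approx 4.7029 \cdot 10^{11} + 2.811 \cdot 10^{6} i$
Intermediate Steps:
$L = 482906$ ($L = 407923 + 74983 = 482906$)
$g{\left(U \right)} = \sqrt{2} \sqrt{U}$ ($g{\left(U \right)} = \sqrt{2 U} = \sqrt{2} \sqrt{U}$)
$o{\left(C \right)} = 6 + i \sqrt{34}$ ($o{\left(C \right)} = \sqrt{2} \sqrt{-17} + 6 = \sqrt{2} i \sqrt{17} + 6 = i \sqrt{34} + 6 = 6 + i \sqrt{34}$)
$\left(\left(975520 + o{\left(-237 \right)}\right) \left(L + d{\left(-824 \right)}\right) + 245034\right) + 1395119 = \left(\left(975520 + \left(6 + i \sqrt{34}\right)\right) \left(482906 - 824\right) + 245034\right) + 1395119 = \left(\left(975526 + i \sqrt{34}\right) 482082 + 245034\right) + 1395119 = \left(\left(470283525132 + 482082 i \sqrt{34}\right) + 245034\right) + 1395119 = \left(470283770166 + 482082 i \sqrt{34}\right) + 1395119 = 470285165285 + 482082 i \sqrt{34}$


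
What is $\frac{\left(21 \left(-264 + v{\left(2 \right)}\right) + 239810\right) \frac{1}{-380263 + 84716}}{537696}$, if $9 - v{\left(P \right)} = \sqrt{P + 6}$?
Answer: $- \frac{234455}{158914439712} + \frac{\sqrt{2}}{3783677136} \approx -1.475 \cdot 10^{-6}$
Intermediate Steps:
$v{\left(P \right)} = 9 - \sqrt{6 + P}$ ($v{\left(P \right)} = 9 - \sqrt{P + 6} = 9 - \sqrt{6 + P}$)
$\frac{\left(21 \left(-264 + v{\left(2 \right)}\right) + 239810\right) \frac{1}{-380263 + 84716}}{537696} = \frac{\left(21 \left(-264 + \left(9 - \sqrt{6 + 2}\right)\right) + 239810\right) \frac{1}{-380263 + 84716}}{537696} = \frac{21 \left(-264 + \left(9 - \sqrt{8}\right)\right) + 239810}{-295547} \cdot \frac{1}{537696} = \left(21 \left(-264 + \left(9 - 2 \sqrt{2}\right)\right) + 239810\right) \left(- \frac{1}{295547}\right) \frac{1}{537696} = \left(21 \left(-255 - 2 \sqrt{2}\right) + 239810\right) \left(- \frac{1}{295547}\right) \frac{1}{537696} = \left(\left(-5355 - 42 \sqrt{2}\right) + 239810\right) \left(- \frac{1}{295547}\right) \frac{1}{537696} = \left(234455 - 42 \sqrt{2}\right) \left(- \frac{1}{295547}\right) \frac{1}{537696} = \left(- \frac{234455}{295547} + \frac{6 \sqrt{2}}{42221}\right) \frac{1}{537696} = - \frac{234455}{158914439712} + \frac{\sqrt{2}}{3783677136}$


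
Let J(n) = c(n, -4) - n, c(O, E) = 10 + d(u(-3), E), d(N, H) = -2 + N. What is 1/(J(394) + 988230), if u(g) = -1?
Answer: 1/987843 ≈ 1.0123e-6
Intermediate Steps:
c(O, E) = 7 (c(O, E) = 10 + (-2 - 1) = 10 - 3 = 7)
J(n) = 7 - n
1/(J(394) + 988230) = 1/((7 - 1*394) + 988230) = 1/((7 - 394) + 988230) = 1/(-387 + 988230) = 1/987843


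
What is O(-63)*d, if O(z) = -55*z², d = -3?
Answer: 654885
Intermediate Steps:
O(-63)*d = -55*(-63)²*(-3) = -55*3969*(-3) = -218295*(-3) = 654885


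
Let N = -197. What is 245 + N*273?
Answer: -53536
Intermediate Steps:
245 + N*273 = 245 - 197*273 = 245 - 53781 = -53536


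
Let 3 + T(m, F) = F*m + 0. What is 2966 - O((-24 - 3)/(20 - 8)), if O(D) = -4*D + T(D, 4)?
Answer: 2969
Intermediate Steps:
T(m, F) = -3 + F*m (T(m, F) = -3 + (F*m + 0) = -3 + F*m)
O(D) = -3 (O(D) = -4*D + (-3 + 4*D) = -3)
2966 - O((-24 - 3)/(20 - 8)) = 2966 - 1*(-3) = 2966 + 3 = 2969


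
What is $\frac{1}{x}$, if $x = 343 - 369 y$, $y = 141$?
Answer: $- \frac{1}{51686} \approx -1.9348 \cdot 10^{-5}$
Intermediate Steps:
$x = -51686$ ($x = 343 - 52029 = -51686$)
$\frac{1}{x} = \frac{1}{-51686} = - \frac{1}{51686}$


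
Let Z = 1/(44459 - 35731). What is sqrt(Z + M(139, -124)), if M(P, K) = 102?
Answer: sqrt(1942540774)/4364 ≈ 10.100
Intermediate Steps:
Z = 1/8728 ≈ 0.00011457
sqrt(Z + M(139, -124)) = sqrt(1/8728 + 102) = sqrt(890257/8728) = sqrt(1942540774)/4364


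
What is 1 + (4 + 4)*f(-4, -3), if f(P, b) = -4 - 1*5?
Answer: -71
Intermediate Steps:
f(P, b) = -9 (f(P, b) = -4 - 5 = -9)
1 + (4 + 4)*f(-4, -3) = 1 + (4 + 4)*(-9) = 1 + 8*(-9) = 1 - 72 = -71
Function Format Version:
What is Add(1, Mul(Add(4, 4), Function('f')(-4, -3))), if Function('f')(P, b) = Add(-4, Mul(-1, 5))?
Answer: -71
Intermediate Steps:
Function('f')(P, b) = -9 (Function('f')(P, b) = Add(-4, -5) = -9)
Add(1, Mul(Add(4, 4), Function('f')(-4, -3))) = Add(1, Mul(Add(4, 4), -9)) = Add(1, Mul(8, -9)) = Add(1, -72) = -71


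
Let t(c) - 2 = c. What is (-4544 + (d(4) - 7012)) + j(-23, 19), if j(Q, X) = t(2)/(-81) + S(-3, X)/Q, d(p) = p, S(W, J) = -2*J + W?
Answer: -21518147/1863 ≈ -11550.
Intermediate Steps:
S(W, J) = W - 2*J
t(c) = 2 + c
j(Q, X) = -4/81 + (-3 - 2*X)/Q (j(Q, X) = (2 + 2)/(-81) + (-3 - 2*X)/Q = 4*(-1/81) + (-3 - 2*X)/Q = -4/81 + (-3 - 2*X)/Q)
(-4544 + (d(4) - 7012)) + j(-23, 19) = (-4544 + (4 - 7012)) + (1/81)*(-243 - 162*19 - 4*(-23))/(-23) = (-4544 - 7008) + (1/81)*(-1/23)*(-243 - 3078 + 92) = -11552 + (1/81)*(-1/23)*(-3229) = -11552 + 3229/1863 = -21518147/1863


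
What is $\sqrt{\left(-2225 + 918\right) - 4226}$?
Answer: $i \sqrt{5533} \approx 74.384 i$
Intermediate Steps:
$\sqrt{\left(-2225 + 918\right) - 4226} = \sqrt{-1307 - 4226} = \sqrt{-5533} = i \sqrt{5533}$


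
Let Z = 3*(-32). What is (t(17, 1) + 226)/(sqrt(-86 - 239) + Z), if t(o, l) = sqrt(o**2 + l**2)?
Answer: -21696/9541 - 96*sqrt(290)/9541 - 1130*I*sqrt(13)/9541 - 5*I*sqrt(3770)/9541 ≈ -2.4453 - 0.45921*I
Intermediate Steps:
t(o, l) = sqrt(l**2 + o**2)
Z = -96
(t(17, 1) + 226)/(sqrt(-86 - 239) + Z) = (sqrt(1**2 + 17**2) + 226)/(sqrt(-86 - 239) - 96) = (sqrt(1 + 289) + 226)/(sqrt(-325) - 96) = (sqrt(290) + 226)/(5*I*sqrt(13) - 96) = (226 + sqrt(290))/(-96 + 5*I*sqrt(13))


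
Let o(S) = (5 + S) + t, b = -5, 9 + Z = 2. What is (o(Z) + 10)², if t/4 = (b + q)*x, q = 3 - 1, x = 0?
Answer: 64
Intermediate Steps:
Z = -7 (Z = -9 + 2 = -7)
q = 2
t = 0 (t = 4*((-5 + 2)*0) = 4*(-3*0) = 4*0 = 0)
o(S) = 5 + S (o(S) = (5 + S) + 0 = 5 + S)
(o(Z) + 10)² = ((5 - 7) + 10)² = (-2 + 10)² = 8² = 64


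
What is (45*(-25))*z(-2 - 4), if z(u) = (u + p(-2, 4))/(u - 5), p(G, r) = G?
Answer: -9000/11 ≈ -818.18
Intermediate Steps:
z(u) = (-2 + u)/(-5 + u) (z(u) = (u - 2)/(u - 5) = (-2 + u)/(-5 + u))
(45*(-25))*z(-2 - 4) = (45*(-25))*((-2 + (-2 - 4))/(-5 + (-2 - 4))) = -1125*(-2 - 6)/(-5 - 6) = -1125*(-8)/(-11) = -(-1125)*(-8)/11 = -1125*8/11 = -9000/11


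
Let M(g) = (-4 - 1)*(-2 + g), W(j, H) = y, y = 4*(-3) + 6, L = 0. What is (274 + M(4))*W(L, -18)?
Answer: -1584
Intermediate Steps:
y = -6 (y = -12 + 6 = -6)
W(j, H) = -6
M(g) = 10 - 5*g (M(g) = -5*(-2 + g) = 10 - 5*g)
(274 + M(4))*W(L, -18) = (274 + (10 - 5*4))*(-6) = (274 + (10 - 20))*(-6) = (274 - 10)*(-6) = 264*(-6) = -1584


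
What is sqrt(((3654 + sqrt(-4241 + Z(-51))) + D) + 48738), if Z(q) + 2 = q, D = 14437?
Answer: sqrt(66829 + I*sqrt(4294)) ≈ 258.51 + 0.127*I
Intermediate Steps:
Z(q) = -2 + q
sqrt(((3654 + sqrt(-4241 + Z(-51))) + D) + 48738) = sqrt(((3654 + sqrt(-4241 + (-2 - 51))) + 14437) + 48738) = sqrt(((3654 + sqrt(-4241 - 53)) + 14437) + 48738) = sqrt(((3654 + sqrt(-4294)) + 14437) + 48738) = sqrt(((3654 + I*sqrt(4294)) + 14437) + 48738) = sqrt((18091 + I*sqrt(4294)) + 48738) = sqrt(66829 + I*sqrt(4294))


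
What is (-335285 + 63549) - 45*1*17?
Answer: -272501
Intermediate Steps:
(-335285 + 63549) - 45*1*17 = -271736 - 45*17 = -271736 - 765 = -272501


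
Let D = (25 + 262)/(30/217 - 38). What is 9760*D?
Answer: -75980380/1027 ≈ -73983.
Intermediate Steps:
D = -62279/8216 (D = 287/(30*(1/217) - 38) = 287/(30/217 - 38) = 287/(-8216/217) = 287*(-217/8216) = -62279/8216 ≈ -7.5802)
9760*D = 9760*(-62279/8216) = -75980380/1027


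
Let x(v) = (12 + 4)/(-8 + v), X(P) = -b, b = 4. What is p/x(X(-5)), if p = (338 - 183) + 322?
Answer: -1431/4 ≈ -357.75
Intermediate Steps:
X(P) = -4 (X(P) = -1*4 = -4)
x(v) = 16/(-8 + v)
p = 477 (p = 155 + 322 = 477)
p/x(X(-5)) = 477/((16/(-8 - 4))) = 477/((16/(-12))) = 477/((16*(-1/12))) = 477/(-4/3) = 477*(-3/4) = -1431/4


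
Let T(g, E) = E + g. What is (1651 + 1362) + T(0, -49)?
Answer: 2964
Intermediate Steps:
(1651 + 1362) + T(0, -49) = (1651 + 1362) + (-49 + 0) = 3013 - 49 = 2964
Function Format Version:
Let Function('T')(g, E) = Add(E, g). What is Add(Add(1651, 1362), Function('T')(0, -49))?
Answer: 2964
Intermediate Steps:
Add(Add(1651, 1362), Function('T')(0, -49)) = Add(Add(1651, 1362), Add(-49, 0)) = Add(3013, -49) = 2964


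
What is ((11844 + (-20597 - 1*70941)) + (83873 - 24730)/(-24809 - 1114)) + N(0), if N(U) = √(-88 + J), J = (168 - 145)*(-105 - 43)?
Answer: -2065966705/25923 + 6*I*√97 ≈ -79696.0 + 59.093*I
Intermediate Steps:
J = -3404 (J = 23*(-148) = -3404)
N(U) = 6*I*√97 (N(U) = √(-88 - 3404) = √(-3492) = 6*I*√97)
((11844 + (-20597 - 1*70941)) + (83873 - 24730)/(-24809 - 1114)) + N(0) = ((11844 + (-20597 - 1*70941)) + (83873 - 24730)/(-24809 - 1114)) + 6*I*√97 = ((11844 + (-20597 - 70941)) + 59143/(-25923)) + 6*I*√97 = ((11844 - 91538) + 59143*(-1/25923)) + 6*I*√97 = (-79694 - 59143/25923) + 6*I*√97 = -2065966705/25923 + 6*I*√97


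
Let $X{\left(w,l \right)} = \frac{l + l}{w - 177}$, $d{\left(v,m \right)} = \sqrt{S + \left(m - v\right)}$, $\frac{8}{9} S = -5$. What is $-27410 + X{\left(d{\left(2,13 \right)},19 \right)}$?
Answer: $- \frac{6868698298}{250589} - \frac{76 \sqrt{86}}{250589} \approx -27410.0$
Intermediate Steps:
$S = - \frac{45}{8}$ ($S = \frac{9}{8} \left(-5\right) = - \frac{45}{8} \approx -5.625$)
$d{\left(v,m \right)} = \sqrt{- \frac{45}{8} + m - v}$ ($d{\left(v,m \right)} = \sqrt{- \frac{45}{8} + \left(m - v\right)} = \sqrt{- \frac{45}{8} + m - v}$)
$X{\left(w,l \right)} = \frac{2 l}{-177 + w}$
$-27410 + X{\left(d{\left(2,13 \right)},19 \right)} = -27410 + 2 \cdot 19 \frac{1}{-177 + \frac{\sqrt{-90 - 32 + 16 \cdot 13}}{4}} = -27410 + 2 \cdot 19 \frac{1}{-177 + \frac{\sqrt{-90 - 32 + 208}}{4}} = -27410 + 2 \cdot 19 \frac{1}{-177 + \frac{\sqrt{86}}{4}} = -27410 + \frac{38}{-177 + \frac{\sqrt{86}}{4}}$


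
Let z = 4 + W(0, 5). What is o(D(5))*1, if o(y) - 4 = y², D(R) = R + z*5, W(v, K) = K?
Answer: 2504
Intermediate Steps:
z = 9 (z = 4 + 5 = 9)
D(R) = 45 + R (D(R) = R + 9*5 = R + 45 = 45 + R)
o(y) = 4 + y²
o(D(5))*1 = (4 + (45 + 5)²)*1 = (4 + 50²)*1 = (4 + 2500)*1 = 2504*1 = 2504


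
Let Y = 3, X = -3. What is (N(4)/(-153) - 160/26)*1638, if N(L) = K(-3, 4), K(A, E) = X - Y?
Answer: -170268/17 ≈ -10016.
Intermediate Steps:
K(A, E) = -6 (K(A, E) = -3 - 1*3 = -3 - 3 = -6)
N(L) = -6
(N(4)/(-153) - 160/26)*1638 = (-6/(-153) - 160/26)*1638 = (-6*(-1/153) - 160*1/26)*1638 = (2/51 - 80/13)*1638 = -4054/663*1638 = -170268/17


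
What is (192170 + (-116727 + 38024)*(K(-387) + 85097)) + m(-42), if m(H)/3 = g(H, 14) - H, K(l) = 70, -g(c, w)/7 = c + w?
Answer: -6702705517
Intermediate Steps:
g(c, w) = -7*c - 7*w (g(c, w) = -7*(c + w) = -7*c - 7*w)
m(H) = -294 - 24*H (m(H) = 3*((-7*H - 7*14) - H) = 3*((-7*H - 98) - H) = 3*((-98 - 7*H) - H) = 3*(-98 - 8*H) = -294 - 24*H)
(192170 + (-116727 + 38024)*(K(-387) + 85097)) + m(-42) = (192170 + (-116727 + 38024)*(70 + 85097)) + (-294 - 24*(-42)) = (192170 - 78703*85167) + (-294 + 1008) = (192170 - 6702898401) + 714 = -6702706231 + 714 = -6702705517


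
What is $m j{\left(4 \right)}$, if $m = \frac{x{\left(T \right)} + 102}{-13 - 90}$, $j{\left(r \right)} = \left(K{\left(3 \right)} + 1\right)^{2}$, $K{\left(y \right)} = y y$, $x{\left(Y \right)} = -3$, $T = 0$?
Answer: $- \frac{9900}{103} \approx -96.116$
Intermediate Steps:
$K{\left(y \right)} = y^{2}$
$j{\left(r \right)} = 100$ ($j{\left(r \right)} = \left(3^{2} + 1\right)^{2} = \left(9 + 1\right)^{2} = 10^{2} = 100$)
$m = - \frac{99}{103}$ ($m = \frac{-3 + 102}{-13 - 90} = \frac{99}{-103} = 99 \left(- \frac{1}{103}\right) = - \frac{99}{103} \approx -0.96117$)
$m j{\left(4 \right)} = \left(- \frac{99}{103}\right) 100 = - \frac{9900}{103}$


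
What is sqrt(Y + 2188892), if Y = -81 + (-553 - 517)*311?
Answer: sqrt(1856041) ≈ 1362.4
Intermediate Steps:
Y = -332851 (Y = -81 - 1070*311 = -81 - 332770 = -332851)
sqrt(Y + 2188892) = sqrt(-332851 + 2188892) = sqrt(1856041)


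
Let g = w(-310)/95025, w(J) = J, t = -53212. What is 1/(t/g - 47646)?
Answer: 31/504170004 ≈ 6.1487e-8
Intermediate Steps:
g = -62/19005 (g = -310/95025 = -310*1/95025 = -62/19005 ≈ -0.0032623)
1/(t/g - 47646) = 1/(-53212/(-62/19005) - 47646) = 1/(-53212*(-19005/62) - 47646) = 1/(505647030/31 - 47646) = 1/(504170004/31) = 31/504170004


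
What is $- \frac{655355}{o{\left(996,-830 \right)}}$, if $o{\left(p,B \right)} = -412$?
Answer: $\frac{655355}{412} \approx 1590.7$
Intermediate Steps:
$- \frac{655355}{o{\left(996,-830 \right)}} = - \frac{655355}{-412} = \left(-655355\right) \left(- \frac{1}{412}\right) = \frac{655355}{412}$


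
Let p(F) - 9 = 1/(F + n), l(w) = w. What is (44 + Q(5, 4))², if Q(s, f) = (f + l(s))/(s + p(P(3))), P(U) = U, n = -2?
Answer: 49729/25 ≈ 1989.2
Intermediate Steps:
p(F) = 9 + 1/(-2 + F) (p(F) = 9 + 1/(F - 2) = 9 + 1/(-2 + F))
Q(s, f) = (f + s)/(10 + s) (Q(s, f) = (f + s)/(s + (-17 + 9*3)/(-2 + 3)) = (f + s)/(s + (-17 + 27)/1) = (f + s)/(s + 1*10) = (f + s)/(s + 10) = (f + s)/(10 + s))
(44 + Q(5, 4))² = (44 + (4 + 5)/(10 + 5))² = (44 + 9/15)² = (44 + (1/15)*9)² = (44 + ⅗)² = (223/5)² = 49729/25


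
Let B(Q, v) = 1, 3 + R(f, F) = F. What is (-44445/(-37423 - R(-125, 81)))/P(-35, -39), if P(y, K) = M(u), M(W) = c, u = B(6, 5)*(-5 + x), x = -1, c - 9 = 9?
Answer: 14815/225006 ≈ 0.065843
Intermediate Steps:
R(f, F) = -3 + F
c = 18 (c = 9 + 9 = 18)
u = -6 (u = 1*(-5 - 1) = 1*(-6) = -6)
M(W) = 18
P(y, K) = 18
(-44445/(-37423 - R(-125, 81)))/P(-35, -39) = -44445/(-37423 - (-3 + 81))/18 = -44445/(-37423 - 1*78)*(1/18) = -44445/(-37423 - 78)*(1/18) = -44445/(-37501)*(1/18) = -44445*(-1/37501)*(1/18) = (44445/37501)*(1/18) = 14815/225006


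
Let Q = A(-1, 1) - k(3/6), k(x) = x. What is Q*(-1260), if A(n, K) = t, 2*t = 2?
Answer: -630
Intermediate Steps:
t = 1 (t = (½)*2 = 1)
A(n, K) = 1
Q = ½ (Q = 1 - 3/6 = 1 - 1*½ = 1 - ½ = ½ ≈ 0.50000)
Q*(-1260) = (½)*(-1260) = -630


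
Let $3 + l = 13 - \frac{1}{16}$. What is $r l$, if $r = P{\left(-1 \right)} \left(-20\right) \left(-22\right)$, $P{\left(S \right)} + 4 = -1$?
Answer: $- \frac{43725}{2} \approx -21863.0$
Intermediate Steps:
$P{\left(S \right)} = -5$ ($P{\left(S \right)} = -4 - 1 = -5$)
$l = \frac{159}{16}$ ($l = -3 + \left(13 - \frac{1}{16}\right) = -3 + \frac{207}{16} = \frac{159}{16} \approx 9.9375$)
$r = -2200$ ($r = \left(-5\right) \left(-20\right) \left(-22\right) = 100 \left(-22\right) = -2200$)
$r l = \left(-2200\right) \frac{159}{16} = - \frac{43725}{2}$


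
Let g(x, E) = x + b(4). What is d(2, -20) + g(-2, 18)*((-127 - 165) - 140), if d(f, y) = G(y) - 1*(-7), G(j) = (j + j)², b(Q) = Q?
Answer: 743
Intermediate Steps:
G(j) = 4*j² (G(j) = (2*j)² = 4*j²)
g(x, E) = 4 + x (g(x, E) = x + 4 = 4 + x)
d(f, y) = 7 + 4*y² (d(f, y) = 4*y² - 1*(-7) = 4*y² + 7 = 7 + 4*y²)
d(2, -20) + g(-2, 18)*((-127 - 165) - 140) = (7 + 4*(-20)²) + (4 - 2)*((-127 - 165) - 140) = (7 + 4*400) + 2*(-292 - 140) = (7 + 1600) + 2*(-432) = 1607 - 864 = 743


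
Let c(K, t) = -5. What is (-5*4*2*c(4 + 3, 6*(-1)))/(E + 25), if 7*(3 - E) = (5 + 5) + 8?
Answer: 700/89 ≈ 7.8652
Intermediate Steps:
E = 3/7 (E = 3 - ((5 + 5) + 8)/7 = 3 - (10 + 8)/7 = 3 - ⅐*18 = 3 - 18/7 = 3/7 ≈ 0.42857)
(-5*4*2*c(4 + 3, 6*(-1)))/(E + 25) = (-5*4*2*(-5))/(3/7 + 25) = (-40*(-5))/(178/7) = -5*(-40)*(7/178) = 200*(7/178) = 700/89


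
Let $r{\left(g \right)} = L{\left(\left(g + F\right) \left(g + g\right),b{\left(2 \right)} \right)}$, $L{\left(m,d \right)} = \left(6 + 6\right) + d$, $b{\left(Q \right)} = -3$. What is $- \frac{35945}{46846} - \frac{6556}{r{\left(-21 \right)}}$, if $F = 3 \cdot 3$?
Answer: $- \frac{307445881}{421614} \approx -729.21$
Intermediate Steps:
$F = 9$
$L{\left(m,d \right)} = 12 + d$
$r{\left(g \right)} = 9$ ($r{\left(g \right)} = 12 - 3 = 9$)
$- \frac{35945}{46846} - \frac{6556}{r{\left(-21 \right)}} = - \frac{35945}{46846} - \frac{6556}{9} = - \frac{307445881}{421614}$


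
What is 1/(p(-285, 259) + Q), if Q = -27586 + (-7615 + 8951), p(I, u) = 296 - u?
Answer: -1/26213 ≈ -3.8149e-5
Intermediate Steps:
Q = -26250 (Q = -27586 + 1336 = -26250)
1/(p(-285, 259) + Q) = 1/((296 - 1*259) - 26250) = 1/((296 - 259) - 26250) = 1/(37 - 26250) = 1/(-26213) = -1/26213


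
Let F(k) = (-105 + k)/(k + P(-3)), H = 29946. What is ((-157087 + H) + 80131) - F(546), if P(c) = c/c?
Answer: -25714911/547 ≈ -47011.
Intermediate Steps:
P(c) = 1
F(k) = (-105 + k)/(1 + k) (F(k) = (-105 + k)/(k + 1) = (-105 + k)/(1 + k))
((-157087 + H) + 80131) - F(546) = ((-157087 + 29946) + 80131) - (-105 + 546)/(1 + 546) = (-127141 + 80131) - 441/547 = -47010 - 441/547 = -25714911/547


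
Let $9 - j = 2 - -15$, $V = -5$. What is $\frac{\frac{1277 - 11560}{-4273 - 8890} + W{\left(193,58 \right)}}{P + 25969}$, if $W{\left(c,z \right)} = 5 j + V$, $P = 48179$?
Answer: $- \frac{145513}{244002531} \approx -0.00059636$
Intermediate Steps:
$j = -8$ ($j = 9 - \left(2 - -15\right) = 9 - \left(2 + 15\right) = 9 - 17 = -8$)
$W{\left(c,z \right)} = -45$ ($W{\left(c,z \right)} = 5 \left(-8\right) - 5 = -40 - 5 = -45$)
$\frac{\frac{1277 - 11560}{-4273 - 8890} + W{\left(193,58 \right)}}{P + 25969} = \frac{\frac{1277 - 11560}{-4273 - 8890} - 45}{48179 + 25969} = \frac{- \frac{10283}{-13163} - 45}{74148} = \left(\left(-10283\right) \left(- \frac{1}{13163}\right) - 45\right) \frac{1}{74148} = \left(\frac{10283}{13163} - 45\right) \frac{1}{74148} = \left(- \frac{582052}{13163}\right) \frac{1}{74148} = - \frac{145513}{244002531}$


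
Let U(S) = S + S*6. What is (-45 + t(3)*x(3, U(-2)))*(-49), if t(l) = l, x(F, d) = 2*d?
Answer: 6321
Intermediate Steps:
U(S) = 7*S (U(S) = S + 6*S = 7*S)
(-45 + t(3)*x(3, U(-2)))*(-49) = (-45 + 3*(2*(7*(-2))))*(-49) = (-45 + 3*(2*(-14)))*(-49) = (-45 + 3*(-28))*(-49) = (-45 - 84)*(-49) = -129*(-49) = 6321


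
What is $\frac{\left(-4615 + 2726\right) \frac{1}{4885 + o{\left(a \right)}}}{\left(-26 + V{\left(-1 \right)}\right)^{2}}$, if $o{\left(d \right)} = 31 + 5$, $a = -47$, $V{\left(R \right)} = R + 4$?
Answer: $- \frac{1889}{2603209} \approx -0.00072564$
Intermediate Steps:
$V{\left(R \right)} = 4 + R$
$o{\left(d \right)} = 36$
$\frac{\left(-4615 + 2726\right) \frac{1}{4885 + o{\left(a \right)}}}{\left(-26 + V{\left(-1 \right)}\right)^{2}} = \frac{\left(-4615 + 2726\right) \frac{1}{4885 + 36}}{\left(-26 + \left(4 - 1\right)\right)^{2}} = \frac{\left(-1889\right) \frac{1}{4921}}{\left(-26 + 3\right)^{2}} = \frac{\left(-1889\right) \frac{1}{4921}}{\left(-23\right)^{2}} = - \frac{1889}{4921 \cdot 529} = \left(- \frac{1889}{4921}\right) \frac{1}{529} = - \frac{1889}{2603209}$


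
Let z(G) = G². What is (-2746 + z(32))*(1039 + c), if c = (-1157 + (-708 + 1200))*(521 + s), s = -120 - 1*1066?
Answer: -763300608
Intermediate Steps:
s = -1186 (s = -120 - 1066 = -1186)
c = 442225 (c = (-1157 + (-708 + 1200))*(521 - 1186) = (-1157 + 492)*(-665) = -665*(-665) = 442225)
(-2746 + z(32))*(1039 + c) = (-2746 + 32²)*(1039 + 442225) = (-2746 + 1024)*443264 = -1722*443264 = -763300608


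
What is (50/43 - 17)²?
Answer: 463761/1849 ≈ 250.82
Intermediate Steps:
(50/43 - 17)² = (-681/43)² = 463761/1849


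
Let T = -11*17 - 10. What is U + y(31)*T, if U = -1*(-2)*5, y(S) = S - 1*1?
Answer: -5900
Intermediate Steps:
y(S) = -1 + S (y(S) = S - 1 = -1 + S)
T = -197 (T = -187 - 10 = -197)
U = 10 (U = -(-2)*5 = -1*(-10) = 10)
U + y(31)*T = 10 + (-1 + 31)*(-197) = 10 + 30*(-197) = 10 - 5910 = -5900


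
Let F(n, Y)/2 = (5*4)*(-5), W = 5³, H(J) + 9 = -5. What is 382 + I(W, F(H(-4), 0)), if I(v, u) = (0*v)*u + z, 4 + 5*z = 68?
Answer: 1974/5 ≈ 394.80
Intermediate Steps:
z = 64/5 (z = -⅘ + (⅕)*68 = -⅘ + 68/5 = 64/5 ≈ 12.800)
H(J) = -14 (H(J) = -9 - 5 = -14)
W = 125
F(n, Y) = -200 (F(n, Y) = 2*((5*4)*(-5)) = 2*(20*(-5)) = 2*(-100) = -200)
I(v, u) = 64/5 (I(v, u) = (0*v)*u + 64/5 = 0*u + 64/5 = 0 + 64/5 = 64/5)
382 + I(W, F(H(-4), 0)) = 382 + 64/5 = 1974/5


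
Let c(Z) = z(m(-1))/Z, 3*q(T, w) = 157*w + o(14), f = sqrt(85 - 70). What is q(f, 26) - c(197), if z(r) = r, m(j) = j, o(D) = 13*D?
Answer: 840011/591 ≈ 1421.3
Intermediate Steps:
f = sqrt(15) ≈ 3.8730
q(T, w) = 182/3 + 157*w/3 (q(T, w) = (157*w + 13*14)/3 = (157*w + 182)/3 = (182 + 157*w)/3 = 182/3 + 157*w/3)
c(Z) = -1/Z
q(f, 26) - c(197) = (182/3 + (157/3)*26) - (-1)/197 = (182/3 + 4082/3) - (-1)/197 = 4264/3 - 1*(-1/197) = 4264/3 + 1/197 = 840011/591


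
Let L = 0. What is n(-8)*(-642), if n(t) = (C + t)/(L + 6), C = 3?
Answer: 535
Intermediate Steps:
n(t) = ½ + t/6 (n(t) = (3 + t)/(0 + 6) = (3 + t)/6 = (3 + t)*(⅙) = ½ + t/6)
n(-8)*(-642) = (½ + (⅙)*(-8))*(-642) = (½ - 4/3)*(-642) = -⅚*(-642) = 535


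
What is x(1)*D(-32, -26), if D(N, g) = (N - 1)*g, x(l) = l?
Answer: 858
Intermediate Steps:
D(N, g) = g*(-1 + N) (D(N, g) = (-1 + N)*g = g*(-1 + N))
x(1)*D(-32, -26) = 1*(-26*(-1 - 32)) = 1*(-26*(-33)) = 1*858 = 858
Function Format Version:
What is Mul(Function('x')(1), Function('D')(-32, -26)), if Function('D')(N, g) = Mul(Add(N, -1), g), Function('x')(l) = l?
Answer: 858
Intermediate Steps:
Function('D')(N, g) = Mul(g, Add(-1, N)) (Function('D')(N, g) = Mul(Add(-1, N), g) = Mul(g, Add(-1, N)))
Mul(Function('x')(1), Function('D')(-32, -26)) = Mul(1, Mul(-26, Add(-1, -32))) = Mul(1, Mul(-26, -33)) = Mul(1, 858) = 858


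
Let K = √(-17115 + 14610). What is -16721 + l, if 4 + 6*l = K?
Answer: -50165/3 + I*√2505/6 ≈ -16722.0 + 8.3417*I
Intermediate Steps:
K = I*√2505 (K = √(-2505) = I*√2505 ≈ 50.05*I)
l = -⅔ + I*√2505/6 (l = -⅔ + (I*√2505)/6 = -⅔ + I*√2505/6 ≈ -0.66667 + 8.3417*I)
-16721 + l = -16721 + (-⅔ + I*√2505/6) = -50165/3 + I*√2505/6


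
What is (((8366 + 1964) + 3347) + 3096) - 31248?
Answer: -14475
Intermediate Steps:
(((8366 + 1964) + 3347) + 3096) - 31248 = ((10330 + 3347) + 3096) - 31248 = (13677 + 3096) - 31248 = 16773 - 31248 = -14475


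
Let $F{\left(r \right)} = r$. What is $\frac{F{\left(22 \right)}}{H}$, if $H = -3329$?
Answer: $- \frac{22}{3329} \approx -0.0066086$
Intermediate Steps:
$\frac{F{\left(22 \right)}}{H} = \frac{22}{-3329} = 22 \left(- \frac{1}{3329}\right) = - \frac{22}{3329}$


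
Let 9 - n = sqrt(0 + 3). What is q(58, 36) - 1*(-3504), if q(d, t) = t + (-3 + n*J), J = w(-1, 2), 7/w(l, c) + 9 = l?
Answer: 35307/10 + 7*sqrt(3)/10 ≈ 3531.9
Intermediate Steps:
w(l, c) = 7/(-9 + l)
J = -7/10 (J = 7/(-9 - 1) = 7/(-10) = 7*(-1/10) = -7/10 ≈ -0.70000)
n = 9 - sqrt(3) (n = 9 - sqrt(0 + 3) = 9 - sqrt(3) ≈ 7.2680)
q(d, t) = -93/10 + t + 7*sqrt(3)/10 (q(d, t) = t + (-3 + (9 - sqrt(3))*(-7/10)) = t + (-3 + (-63/10 + 7*sqrt(3)/10)) = t + (-93/10 + 7*sqrt(3)/10) = -93/10 + t + 7*sqrt(3)/10)
q(58, 36) - 1*(-3504) = (-93/10 + 36 + 7*sqrt(3)/10) - 1*(-3504) = (267/10 + 7*sqrt(3)/10) + 3504 = 35307/10 + 7*sqrt(3)/10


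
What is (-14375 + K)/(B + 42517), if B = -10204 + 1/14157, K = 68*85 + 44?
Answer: -7120971/26909126 ≈ -0.26463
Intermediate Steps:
K = 5824 (K = 5780 + 44 = 5824)
B = -144458027/14157 (B = -10204 + 1/14157 = -144458027/14157 ≈ -10204.)
(-14375 + K)/(B + 42517) = (-14375 + 5824)/(-144458027/14157 + 42517) = -8551/457455142/14157 = -8551*14157/457455142 = -7120971/26909126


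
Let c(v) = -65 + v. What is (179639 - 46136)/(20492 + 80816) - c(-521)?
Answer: 59499991/101308 ≈ 587.32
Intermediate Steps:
(179639 - 46136)/(20492 + 80816) - c(-521) = (179639 - 46136)/(20492 + 80816) - (-65 - 521) = 133503/101308 - 1*(-586) = 133503*(1/101308) + 586 = 133503/101308 + 586 = 59499991/101308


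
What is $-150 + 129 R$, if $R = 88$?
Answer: $11202$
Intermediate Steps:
$-150 + 129 R = -150 + 129 \cdot 88 = -150 + 11352 = 11202$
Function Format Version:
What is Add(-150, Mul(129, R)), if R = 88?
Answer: 11202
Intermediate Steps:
Add(-150, Mul(129, R)) = Add(-150, Mul(129, 88)) = Add(-150, 11352) = 11202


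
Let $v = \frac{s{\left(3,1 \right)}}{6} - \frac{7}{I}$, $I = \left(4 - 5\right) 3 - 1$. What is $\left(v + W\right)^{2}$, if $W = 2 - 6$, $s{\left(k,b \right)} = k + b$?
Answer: $\frac{361}{144} \approx 2.5069$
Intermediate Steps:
$I = -4$ ($I = \left(4 - 5\right) 3 - 1 = \left(-1\right) 3 - 1 = -3 - 1 = -4$)
$s{\left(k,b \right)} = b + k$
$W = -4$
$v = \frac{29}{12}$ ($v = \frac{1 + 3}{6} - \frac{7}{-4} = 4 \cdot \frac{1}{6} - - \frac{7}{4} = \frac{2}{3} + \frac{7}{4} = \frac{29}{12} \approx 2.4167$)
$\left(v + W\right)^{2} = \left(\frac{29}{12} - 4\right)^{2} = \left(- \frac{19}{12}\right)^{2} = \frac{361}{144}$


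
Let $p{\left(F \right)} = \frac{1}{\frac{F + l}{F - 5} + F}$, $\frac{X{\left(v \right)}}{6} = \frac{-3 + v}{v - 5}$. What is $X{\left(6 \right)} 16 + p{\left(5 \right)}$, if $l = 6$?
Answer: $288$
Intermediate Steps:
$X{\left(v \right)} = \frac{6 \left(-3 + v\right)}{-5 + v}$ ($X{\left(v \right)} = 6 \frac{-3 + v}{v - 5} = 6 \frac{-3 + v}{-5 + v} = \frac{6 \left(-3 + v\right)}{-5 + v}$)
$p{\left(F \right)} = \frac{1}{F + \frac{6 + F}{-5 + F}}$ ($p{\left(F \right)} = \frac{1}{\frac{F + 6}{F - 5} + F} = \frac{1}{\frac{6 + F}{-5 + F} + F} = \frac{1}{F + \frac{6 + F}{-5 + F}}$)
$X{\left(6 \right)} 16 + p{\left(5 \right)} = \frac{6 \left(-3 + 6\right)}{-5 + 6} \cdot 16 + \frac{-5 + 5}{6 + 5^{2} - 20} = 6 \cdot 1^{-1} \cdot 3 \cdot 16 + \frac{1}{6 + 25 - 20} \cdot 0 = 6 \cdot 1 \cdot 3 \cdot 16 + \frac{1}{11} \cdot 0 = 18 \cdot 16 + \frac{1}{11} \cdot 0 = 288 + 0 = 288$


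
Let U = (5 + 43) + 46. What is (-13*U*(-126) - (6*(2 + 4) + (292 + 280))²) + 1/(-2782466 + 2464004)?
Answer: -68689705705/318462 ≈ -2.1569e+5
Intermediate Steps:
U = 94 (U = 48 + 46 = 94)
(-13*U*(-126) - (6*(2 + 4) + (292 + 280))²) + 1/(-2782466 + 2464004) = (-13*94*(-126) - (6*(2 + 4) + (292 + 280))²) + 1/(-2782466 + 2464004) = (-1222*(-126) - (6*6 + 572)²) + 1/(-318462) = (153972 - (36 + 572)²) - 1/318462 = (153972 - 1*608²) - 1/318462 = (153972 - 1*369664) - 1/318462 = (153972 - 369664) - 1/318462 = -215692 - 1/318462 = -68689705705/318462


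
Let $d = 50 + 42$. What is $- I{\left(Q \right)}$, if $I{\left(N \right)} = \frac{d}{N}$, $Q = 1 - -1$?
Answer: $-46$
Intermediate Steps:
$d = 92$
$Q = 2$ ($Q = 1 + 1 = 2$)
$I{\left(N \right)} = \frac{92}{N}$
$- I{\left(Q \right)} = - \frac{92}{2} = \left(-1\right) 46 = -46$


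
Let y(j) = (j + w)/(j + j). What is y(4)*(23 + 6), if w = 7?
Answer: 319/8 ≈ 39.875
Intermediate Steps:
y(j) = (7 + j)/(2*j) (y(j) = (j + 7)/(j + j) = (7 + j)/((2*j)) = (7 + j)*(1/(2*j)) = (7 + j)/(2*j))
y(4)*(23 + 6) = ((½)*(7 + 4)/4)*(23 + 6) = ((½)*(¼)*11)*29 = (11/8)*29 = 319/8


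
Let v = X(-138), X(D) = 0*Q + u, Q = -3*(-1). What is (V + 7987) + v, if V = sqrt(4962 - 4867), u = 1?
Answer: 7988 + sqrt(95) ≈ 7997.8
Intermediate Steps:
V = sqrt(95) ≈ 9.7468
Q = 3
X(D) = 1 (X(D) = 0*3 + 1 = 0 + 1 = 1)
v = 1
(V + 7987) + v = (sqrt(95) + 7987) + 1 = (7987 + sqrt(95)) + 1 = 7988 + sqrt(95)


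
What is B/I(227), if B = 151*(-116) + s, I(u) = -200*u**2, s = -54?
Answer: 1757/1030580 ≈ 0.0017049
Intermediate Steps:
B = -17570 (B = 151*(-116) - 54 = -17516 - 54 = -17570)
B/I(227) = -17570/((-200*227**2)) = -17570/((-200*51529)) = -17570/(-10305800) = -17570*(-1/10305800) = 1757/1030580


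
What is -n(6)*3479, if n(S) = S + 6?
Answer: -41748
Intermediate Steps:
n(S) = 6 + S
-n(6)*3479 = -(6 + 6)*3479 = -12*3479 = -1*41748 = -41748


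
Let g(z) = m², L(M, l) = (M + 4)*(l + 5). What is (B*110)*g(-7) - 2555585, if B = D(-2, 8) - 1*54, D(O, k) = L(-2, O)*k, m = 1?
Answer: -2556245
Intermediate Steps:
L(M, l) = (4 + M)*(5 + l)
D(O, k) = k*(10 + 2*O) (D(O, k) = (20 + 4*O + 5*(-2) - 2*O)*k = (20 + 4*O - 10 - 2*O)*k = (10 + 2*O)*k = k*(10 + 2*O))
g(z) = 1 (g(z) = 1² = 1)
B = -6 (B = 2*8*(5 - 2) - 1*54 = 2*8*3 - 54 = 48 - 54 = -6)
(B*110)*g(-7) - 2555585 = -6*110*1 - 2555585 = -660*1 - 2555585 = -660 - 2555585 = -2556245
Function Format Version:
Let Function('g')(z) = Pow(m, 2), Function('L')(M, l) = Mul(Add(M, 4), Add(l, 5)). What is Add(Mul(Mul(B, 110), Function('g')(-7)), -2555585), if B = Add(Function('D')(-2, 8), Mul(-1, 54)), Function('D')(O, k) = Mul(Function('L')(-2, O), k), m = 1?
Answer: -2556245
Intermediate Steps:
Function('L')(M, l) = Mul(Add(4, M), Add(5, l))
Function('D')(O, k) = Mul(k, Add(10, Mul(2, O))) (Function('D')(O, k) = Mul(Add(20, Mul(4, O), Mul(5, -2), Mul(-2, O)), k) = Mul(Add(20, Mul(4, O), -10, Mul(-2, O)), k) = Mul(Add(10, Mul(2, O)), k) = Mul(k, Add(10, Mul(2, O))))
Function('g')(z) = 1 (Function('g')(z) = Pow(1, 2) = 1)
B = -6 (B = Add(Mul(2, 8, Add(5, -2)), Mul(-1, 54)) = Add(Mul(2, 8, 3), -54) = Add(48, -54) = -6)
Add(Mul(Mul(B, 110), Function('g')(-7)), -2555585) = Add(Mul(Mul(-6, 110), 1), -2555585) = Add(Mul(-660, 1), -2555585) = Add(-660, -2555585) = -2556245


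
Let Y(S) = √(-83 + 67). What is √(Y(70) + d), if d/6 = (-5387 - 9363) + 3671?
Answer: √(-66474 + 4*I) ≈ 0.008 + 257.83*I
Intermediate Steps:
Y(S) = 4*I (Y(S) = √(-16) = 4*I)
d = -66474 (d = 6*((-5387 - 9363) + 3671) = 6*(-14750 + 3671) = 6*(-11079) = -66474)
√(Y(70) + d) = √(4*I - 66474) = √(-66474 + 4*I)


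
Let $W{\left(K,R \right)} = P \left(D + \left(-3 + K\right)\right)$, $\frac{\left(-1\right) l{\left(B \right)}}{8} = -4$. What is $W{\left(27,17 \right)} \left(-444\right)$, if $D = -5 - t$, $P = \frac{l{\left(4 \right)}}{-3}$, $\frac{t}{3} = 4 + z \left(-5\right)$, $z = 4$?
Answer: $317312$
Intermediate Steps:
$t = -48$ ($t = 3 \left(4 + 4 \left(-5\right)\right) = 3 \left(4 - 20\right) = 3 \left(-16\right) = -48$)
$l{\left(B \right)} = 32$ ($l{\left(B \right)} = \left(-8\right) \left(-4\right) = 32$)
$P = - \frac{32}{3}$ ($P = \frac{32}{-3} = 32 \left(- \frac{1}{3}\right) = - \frac{32}{3} \approx -10.667$)
$D = 43$ ($D = -5 - -48 = -5 + 48 = 43$)
$W{\left(K,R \right)} = - \frac{1280}{3} - \frac{32 K}{3}$ ($W{\left(K,R \right)} = - \frac{32 \left(43 + \left(-3 + K\right)\right)}{3} = - \frac{32 \left(40 + K\right)}{3} = - \frac{1280}{3} - \frac{32 K}{3}$)
$W{\left(27,17 \right)} \left(-444\right) = \left(- \frac{1280}{3} - 288\right) \left(-444\right) = \left(- \frac{2144}{3}\right) \left(-444\right) = 317312$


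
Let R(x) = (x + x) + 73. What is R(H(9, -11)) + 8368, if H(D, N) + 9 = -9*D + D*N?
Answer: 8063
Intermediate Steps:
H(D, N) = -9 - 9*D + D*N (H(D, N) = -9 + (-9*D + D*N) = -9 - 9*D + D*N)
R(x) = 73 + 2*x (R(x) = 2*x + 73 = 73 + 2*x)
R(H(9, -11)) + 8368 = (73 + 2*(-9 - 9*9 + 9*(-11))) + 8368 = (73 + 2*(-9 - 81 - 99)) + 8368 = (73 + 2*(-189)) + 8368 = (73 - 378) + 8368 = -305 + 8368 = 8063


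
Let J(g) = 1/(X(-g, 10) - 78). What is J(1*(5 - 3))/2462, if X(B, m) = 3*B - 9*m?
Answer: -1/428388 ≈ -2.3343e-6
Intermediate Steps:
X(B, m) = -9*m + 3*B
J(g) = 1/(-168 - 3*g) (J(g) = 1/((-9*10 + 3*(-g)) - 78) = 1/((-90 - 3*g) - 78) = 1/(-168 - 3*g))
J(1*(5 - 3))/2462 = (1/(3*(-56 - (5 - 3))))/2462 = (1/(3*(-56 - 2)))*(1/2462) = ((⅓)/(-58))*(1/2462) = ((⅓)*(-1/58))*(1/2462) = -1/174*1/2462 = -1/428388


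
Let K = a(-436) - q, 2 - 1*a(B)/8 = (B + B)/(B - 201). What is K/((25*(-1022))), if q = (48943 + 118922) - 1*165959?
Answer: 605453/8137675 ≈ 0.074401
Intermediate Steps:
q = 1906 (q = 167865 - 165959 = 1906)
a(B) = 16 - 16*B/(-201 + B) (a(B) = 16 - 8*(B + B)/(B - 201) = 16 - 8*2*B/(-201 + B) = 16 - 16*B/(-201 + B))
K = -1210906/637 (K = -3216/(-201 - 436) - 1*1906 = -3216/(-637) - 1906 = -3216*(-1/637) - 1906 = 3216/637 - 1906 = -1210906/637 ≈ -1901.0)
K/((25*(-1022))) = -1210906/(637*(25*(-1022))) = -1210906/637/(-25550) = -1210906/637*(-1/25550) = 605453/8137675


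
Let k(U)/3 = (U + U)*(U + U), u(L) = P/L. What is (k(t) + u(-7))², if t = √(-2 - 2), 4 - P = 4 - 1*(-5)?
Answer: 109561/49 ≈ 2235.9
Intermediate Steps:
P = -5 (P = 4 - (4 - 1*(-5)) = 4 - (4 + 5) = 4 - 1*9 = 4 - 9 = -5)
u(L) = -5/L
t = 2*I (t = √(-4) = 2*I ≈ 2.0*I)
k(U) = 12*U² (k(U) = 3*((U + U)*(U + U)) = 3*((2*U)*(2*U)) = 3*(4*U²) = 12*U²)
(k(t) + u(-7))² = (12*(2*I)² - 5/(-7))² = (12*(-4) - 5*(-⅐))² = (-48 + 5/7)² = (-331/7)² = 109561/49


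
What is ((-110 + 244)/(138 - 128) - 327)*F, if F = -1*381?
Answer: 597408/5 ≈ 1.1948e+5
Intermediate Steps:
F = -381
((-110 + 244)/(138 - 128) - 327)*F = ((-110 + 244)/(138 - 128) - 327)*(-381) = (134/10 - 327)*(-381) = (134*(⅒) - 327)*(-381) = (67/5 - 327)*(-381) = -1568/5*(-381) = 597408/5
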